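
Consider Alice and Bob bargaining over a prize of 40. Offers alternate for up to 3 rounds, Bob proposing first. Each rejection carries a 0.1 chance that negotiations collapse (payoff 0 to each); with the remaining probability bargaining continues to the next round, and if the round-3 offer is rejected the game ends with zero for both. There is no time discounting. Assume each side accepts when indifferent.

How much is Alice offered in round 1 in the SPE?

3.6

By backward induction:
Round 3 (Bob proposes): Alice will accept anything ≥ 0, so Bob offers 0 and keeps 40.
Round 2 (Alice proposes): rejecting gives Bob an expected 0.9 × 40 = 36, so Alice offers 36, keeping 4.
Round 1 (Bob proposes): rejecting gives Alice an expected 0.9 × 4 = 3.6. Bob offers 3.6 and keeps 40 − 3.6 = 36.4.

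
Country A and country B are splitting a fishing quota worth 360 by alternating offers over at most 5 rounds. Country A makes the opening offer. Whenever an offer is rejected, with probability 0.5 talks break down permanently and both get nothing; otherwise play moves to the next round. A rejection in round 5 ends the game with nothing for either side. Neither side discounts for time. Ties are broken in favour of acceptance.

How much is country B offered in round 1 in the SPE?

112.5

By backward induction:
Round 5 (country A proposes): rejection yields 0 for country B; country A offers 0 and keeps 360.
Round 4 (country B proposes): rejecting gives country A an expected 0.5 × 360 = 180, so country B offers 180, keeping 180.
Round 3 (country A proposes): rejecting gives country B an expected 0.5 × 180 = 90, so country A offers 90, keeping 270.
Round 2 (country B proposes): rejecting gives country A an expected 0.5 × 270 = 135, so country B offers 135, keeping 225.
Round 1 (country A proposes): rejecting gives country B an expected 0.5 × 225 = 112.5, so country A offers 112.5, keeping 247.5.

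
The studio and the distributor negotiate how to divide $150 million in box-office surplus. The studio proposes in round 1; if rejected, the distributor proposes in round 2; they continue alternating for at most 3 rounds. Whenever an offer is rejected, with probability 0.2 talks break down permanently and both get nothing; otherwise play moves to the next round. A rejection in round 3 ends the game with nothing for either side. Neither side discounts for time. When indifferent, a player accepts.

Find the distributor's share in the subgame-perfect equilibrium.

By backward induction:
Round 3 (the studio proposes): the distributor will accept anything ≥ 0, so the studio offers 0 and keeps 150.
Round 2 (the distributor proposes): rejecting gives the studio an expected 0.8 × 150 = 120, so the distributor offers 120, keeping 30.
Round 1 (the studio proposes): rejecting gives the distributor an expected 0.8 × 30 = 24; the studio offers that and keeps 126.

24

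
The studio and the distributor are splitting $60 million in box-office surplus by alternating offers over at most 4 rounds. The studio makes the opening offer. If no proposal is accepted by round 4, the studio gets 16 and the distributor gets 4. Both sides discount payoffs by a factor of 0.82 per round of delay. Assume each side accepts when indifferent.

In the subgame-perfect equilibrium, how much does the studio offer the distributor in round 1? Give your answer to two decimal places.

33.12

Round 4 (the distributor proposes): the studio gets 16 if talks fail, so the distributor offers 16 and keeps 44.
Round 3 (the studio proposes): the distributor can get 44 next round, worth 0.82 × 44 = 36.08 now, so the studio offers 36.08, keeping 23.92.
Round 2 (the distributor proposes): the studio can get 23.92 next round, worth 0.82 × 23.92 = 19.6144 now, so the distributor offers 19.6144, keeping 40.3856.
Round 1 (the studio proposes): the distributor can get 40.3856 next round, worth 0.82 × 40.3856 = 33.116192 now. The studio offers 33.116192 and keeps 60 − 33.116192 = 26.883808.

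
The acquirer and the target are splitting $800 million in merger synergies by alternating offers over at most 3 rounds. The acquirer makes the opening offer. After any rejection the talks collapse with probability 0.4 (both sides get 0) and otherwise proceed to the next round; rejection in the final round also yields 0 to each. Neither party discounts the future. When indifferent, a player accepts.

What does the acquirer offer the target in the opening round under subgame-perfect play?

Round 3 (the acquirer proposes): rejection yields 0 for the target; the acquirer offers 0 and keeps 800.
Round 2 (the target proposes): rejecting gives the acquirer an expected 0.6 × 800 = 480; the target offers that and keeps 320.
Round 1 (the acquirer proposes): rejecting gives the target an expected 0.6 × 320 = 192. The acquirer offers 192 and keeps 800 − 192 = 608.

192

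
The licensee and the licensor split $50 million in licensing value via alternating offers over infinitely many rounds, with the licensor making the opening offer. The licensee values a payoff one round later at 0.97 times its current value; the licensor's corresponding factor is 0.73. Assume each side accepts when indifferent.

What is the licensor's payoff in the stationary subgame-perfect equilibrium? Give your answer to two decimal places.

5.14

In a stationary SPE each proposer offers the other exactly their discounted continuation value.
If the licensor keeps x when proposing and the licensee keeps y when proposing, then x = 50 − 0.97y and y = 50 − 0.73x.
Solving: x = 50(1 − 0.97) / (1 − 0.73·0.97) = 1.5 / 0.2919 ≈ 5.1387.
The licensee gets 50 − 5.1387 ≈ 44.8613.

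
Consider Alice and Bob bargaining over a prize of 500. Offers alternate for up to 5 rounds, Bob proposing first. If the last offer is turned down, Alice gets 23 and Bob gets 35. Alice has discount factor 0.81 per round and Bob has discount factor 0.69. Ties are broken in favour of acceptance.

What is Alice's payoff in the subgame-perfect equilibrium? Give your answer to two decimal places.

202.90

Round 5 (Bob proposes): Alice gets 23 if talks fail, so Bob offers 23 and keeps 477.
Round 4 (Alice proposes): Bob can get 477 next round, worth 0.69 × 477 = 329.13 now, so Alice offers 329.13, keeping 170.87.
Round 3 (Bob proposes): Alice can get 170.87 next round, worth 0.81 × 170.87 = 138.4047 now; Bob offers that and keeps 361.5953.
Round 2 (Alice proposes): Bob can get 361.5953 next round, worth 0.69 × 361.5953 = 249.500757 now. Alice offers 249.500757 and keeps 500 − 249.500757 = 250.499243.
Round 1 (Bob proposes): Alice can get 250.499243 next round, worth 0.81 × 250.499243 = 202.90438683 now. Bob offers 202.90438683 and keeps 500 − 202.90438683 = 297.09561317.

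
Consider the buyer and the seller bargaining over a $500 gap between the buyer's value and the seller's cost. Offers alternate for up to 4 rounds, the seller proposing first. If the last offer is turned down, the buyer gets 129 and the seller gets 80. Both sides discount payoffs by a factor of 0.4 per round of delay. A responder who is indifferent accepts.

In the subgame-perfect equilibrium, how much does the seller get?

Round 4 (the buyer proposes): the seller gets 80 if talks fail, so the buyer offers 80 and keeps 420.
Round 3 (the seller proposes): the buyer can get 420 next round, worth 0.4 × 420 = 168 now, so the seller offers 168, keeping 332.
Round 2 (the buyer proposes): the seller can get 332 next round, worth 0.4 × 332 = 132.8 now; the buyer offers that and keeps 367.2.
Round 1 (the seller proposes): the buyer can get 367.2 next round, worth 0.4 × 367.2 = 146.88 now; the seller offers that and keeps 353.12.

353.12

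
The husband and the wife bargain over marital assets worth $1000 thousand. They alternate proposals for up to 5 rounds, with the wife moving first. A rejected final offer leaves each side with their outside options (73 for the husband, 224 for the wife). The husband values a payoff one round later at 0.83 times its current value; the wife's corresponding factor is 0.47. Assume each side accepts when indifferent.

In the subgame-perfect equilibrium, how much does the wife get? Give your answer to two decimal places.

377.39

Round 5 (the wife proposes): the husband gets 73 if talks fail, so the wife offers 73 and keeps 927.
Round 4 (the husband proposes): the wife can get 927 next round, worth 0.47 × 927 = 435.69 now; the husband offers that and keeps 564.31.
Round 3 (the wife proposes): the husband can get 564.31 next round, worth 0.83 × 564.31 = 468.3773 now, so the wife offers 468.3773, keeping 531.6227.
Round 2 (the husband proposes): the wife can get 531.6227 next round, worth 0.47 × 531.6227 = 249.862669 now, so the husband offers 249.862669, keeping 750.137331.
Round 1 (the wife proposes): the husband can get 750.137331 next round, worth 0.83 × 750.137331 = 622.61398473 now, so the wife offers 622.61398473, keeping 377.38601527.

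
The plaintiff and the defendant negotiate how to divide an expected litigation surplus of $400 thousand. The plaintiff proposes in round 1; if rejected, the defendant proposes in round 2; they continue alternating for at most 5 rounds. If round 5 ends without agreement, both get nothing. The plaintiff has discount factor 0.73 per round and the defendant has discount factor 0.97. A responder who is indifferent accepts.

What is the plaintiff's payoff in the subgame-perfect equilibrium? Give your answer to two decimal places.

Work backward from the last round.
Round 5 (the plaintiff proposes): rejection yields 0 for the defendant; the plaintiff offers 0 and keeps 400.
Round 4 (the defendant proposes): the plaintiff can get 400 next round, worth 0.73 × 400 = 292 now; the defendant offers that and keeps 108.
Round 3 (the plaintiff proposes): the defendant can get 108 next round, worth 0.97 × 108 = 104.76 now. The plaintiff offers 104.76 and keeps 400 − 104.76 = 295.24.
Round 2 (the defendant proposes): the plaintiff can get 295.24 next round, worth 0.73 × 295.24 = 215.5252 now. The defendant offers 215.5252 and keeps 400 − 215.5252 = 184.4748.
Round 1 (the plaintiff proposes): the defendant can get 184.4748 next round, worth 0.97 × 184.4748 = 178.940556 now. The plaintiff offers 178.940556 and keeps 400 − 178.940556 = 221.059444.

221.06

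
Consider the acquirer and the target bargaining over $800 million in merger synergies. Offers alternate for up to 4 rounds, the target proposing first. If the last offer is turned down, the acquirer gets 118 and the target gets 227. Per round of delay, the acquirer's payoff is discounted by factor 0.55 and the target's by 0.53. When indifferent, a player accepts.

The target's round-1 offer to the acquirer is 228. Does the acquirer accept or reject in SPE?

Work out the acquirer's continuation value if the offer is rejected.
Round 4 (the acquirer proposes): the target gets 227 if talks fail, so the acquirer offers 227 and keeps 573.
Round 3 (the target proposes): the acquirer can get 573 next round, worth 0.55 × 573 = 315.15 now, so the target offers 315.15, keeping 484.85.
Round 2 (the acquirer proposes): the target can get 484.85 next round, worth 0.53 × 484.85 = 256.9705 now; the acquirer offers that and keeps 543.0295.
So by rejecting in round 1, the acquirer gets 543.0295 next round, worth 0.55 × 543.0295 = 298.666225 now.
Offer 228 < 298.666225, so the acquirer rejects.

Reject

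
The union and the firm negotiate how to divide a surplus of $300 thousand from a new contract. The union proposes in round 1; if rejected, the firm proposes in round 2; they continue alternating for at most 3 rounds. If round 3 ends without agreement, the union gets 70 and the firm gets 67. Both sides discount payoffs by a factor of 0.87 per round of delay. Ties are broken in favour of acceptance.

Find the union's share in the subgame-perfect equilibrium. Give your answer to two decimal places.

Round 3 (the union proposes): the firm gets 67 if talks fail, so the union offers 67 and keeps 233.
Round 2 (the firm proposes): the union can get 233 next round, worth 0.87 × 233 = 202.71 now; the firm offers that and keeps 97.29.
Round 1 (the union proposes): the firm can get 97.29 next round, worth 0.87 × 97.29 = 84.6423 now. The union offers 84.6423 and keeps 300 − 84.6423 = 215.3577.

215.36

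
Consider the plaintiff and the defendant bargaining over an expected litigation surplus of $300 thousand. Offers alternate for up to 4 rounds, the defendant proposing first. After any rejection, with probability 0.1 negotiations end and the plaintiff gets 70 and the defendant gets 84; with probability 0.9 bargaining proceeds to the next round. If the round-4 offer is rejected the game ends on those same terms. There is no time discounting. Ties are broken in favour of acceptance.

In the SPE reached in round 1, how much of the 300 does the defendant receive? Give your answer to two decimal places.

Round 4 (the plaintiff proposes): the defendant gets 84 if talks fail, so the plaintiff offers 84 and keeps 216.
Round 3 (the defendant proposes): rejecting gives the plaintiff an expected 0.9 × 216 + 0.1 × 70 = 201.4; the defendant offers that and keeps 98.6.
Round 2 (the plaintiff proposes): rejecting gives the defendant an expected 0.9 × 98.6 + 0.1 × 84 = 97.14; the plaintiff offers that and keeps 202.86.
Round 1 (the defendant proposes): rejecting gives the plaintiff an expected 0.9 × 202.86 + 0.1 × 70 = 189.574, so the defendant offers 189.574, keeping 110.426.

110.43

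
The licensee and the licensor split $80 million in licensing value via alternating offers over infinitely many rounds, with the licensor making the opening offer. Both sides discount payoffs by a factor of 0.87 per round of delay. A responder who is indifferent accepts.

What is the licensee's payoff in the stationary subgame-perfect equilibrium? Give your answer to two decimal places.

37.22

In a stationary SPE each proposer offers the other exactly their discounted continuation value.
If the licensor keeps x when proposing and the licensee keeps y when proposing, then x = 80 − 0.87y and y = 80 − 0.87x.
Solving: x = 80(1 − 0.87) / (1 − 0.87·0.87) = 10.4 / 0.2431 ≈ 42.7807.
The licensee gets 80 − 42.7807 ≈ 37.2193.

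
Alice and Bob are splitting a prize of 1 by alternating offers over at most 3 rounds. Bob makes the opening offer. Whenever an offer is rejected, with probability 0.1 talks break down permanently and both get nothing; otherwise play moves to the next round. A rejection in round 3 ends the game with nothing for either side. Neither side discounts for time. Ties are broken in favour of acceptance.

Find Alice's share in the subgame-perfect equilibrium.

Round 3 (Bob proposes): Alice will accept anything ≥ 0, so Bob offers 0 and keeps 1.
Round 2 (Alice proposes): rejecting gives Bob an expected 0.9 × 1 = 0.9; Alice offers that and keeps 0.1.
Round 1 (Bob proposes): rejecting gives Alice an expected 0.9 × 0.1 = 0.09; Bob offers that and keeps 0.91.

0.09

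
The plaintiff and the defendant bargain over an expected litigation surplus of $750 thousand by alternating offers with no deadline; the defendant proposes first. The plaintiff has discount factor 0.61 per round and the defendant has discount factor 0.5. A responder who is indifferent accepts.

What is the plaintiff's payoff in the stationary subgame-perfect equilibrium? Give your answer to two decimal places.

329.14

When the defendant proposes, the plaintiff accepts any offer worth at least 0.61 times what the plaintiff would get by proposing next round; and vice versa.
This gives x = 750 − 0.61y and y = 750 − 0.5x, where x and y are each side's share when it proposes.
Hence (1 − 0.61·0.5)x = 750(1 − 0.61), i.e. 0.695·x = 292.5.
x ≈ 420.8633; the plaintiff's share is 750 − x ≈ 329.1367.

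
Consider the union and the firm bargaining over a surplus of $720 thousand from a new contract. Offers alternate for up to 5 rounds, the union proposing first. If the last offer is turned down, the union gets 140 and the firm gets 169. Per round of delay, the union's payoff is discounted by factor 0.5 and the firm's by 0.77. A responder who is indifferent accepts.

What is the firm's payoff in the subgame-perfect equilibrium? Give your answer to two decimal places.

Solve by backward induction from round 5.
Round 5 (the union proposes): the firm gets 169 if talks fail, so the union offers 169 and keeps 551.
Round 4 (the firm proposes): the union can get 551 next round, worth 0.5 × 551 = 275.5 now. The firm offers 275.5 and keeps 720 − 275.5 = 444.5.
Round 3 (the union proposes): the firm can get 444.5 next round, worth 0.77 × 444.5 = 342.265 now, so the union offers 342.265, keeping 377.735.
Round 2 (the firm proposes): the union can get 377.735 next round, worth 0.5 × 377.735 = 188.8675 now, so the firm offers 188.8675, keeping 531.1325.
Round 1 (the union proposes): the firm can get 531.1325 next round, worth 0.77 × 531.1325 = 408.972025 now; the union offers that and keeps 311.027975.

408.97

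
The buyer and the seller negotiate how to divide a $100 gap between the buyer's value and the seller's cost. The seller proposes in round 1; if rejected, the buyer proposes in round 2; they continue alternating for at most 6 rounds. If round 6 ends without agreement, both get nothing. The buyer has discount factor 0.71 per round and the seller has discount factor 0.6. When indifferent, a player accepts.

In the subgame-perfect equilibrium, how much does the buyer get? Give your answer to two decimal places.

53.38

Round 6 (the buyer proposes): rejection yields 0 for the seller; the buyer offers 0 and keeps 100.
Round 5 (the seller proposes): the buyer can get 100 next round, worth 0.71 × 100 = 71 now. The seller offers 71 and keeps 100 − 71 = 29.
Round 4 (the buyer proposes): the seller can get 29 next round, worth 0.6 × 29 = 17.4 now. The buyer offers 17.4 and keeps 100 − 17.4 = 82.6.
Round 3 (the seller proposes): the buyer can get 82.6 next round, worth 0.71 × 82.6 = 58.646 now. The seller offers 58.646 and keeps 100 − 58.646 = 41.354.
Round 2 (the buyer proposes): the seller can get 41.354 next round, worth 0.6 × 41.354 = 24.8124 now, so the buyer offers 24.8124, keeping 75.1876.
Round 1 (the seller proposes): the buyer can get 75.1876 next round, worth 0.71 × 75.1876 = 53.383196 now. The seller offers 53.383196 and keeps 100 − 53.383196 = 46.616804.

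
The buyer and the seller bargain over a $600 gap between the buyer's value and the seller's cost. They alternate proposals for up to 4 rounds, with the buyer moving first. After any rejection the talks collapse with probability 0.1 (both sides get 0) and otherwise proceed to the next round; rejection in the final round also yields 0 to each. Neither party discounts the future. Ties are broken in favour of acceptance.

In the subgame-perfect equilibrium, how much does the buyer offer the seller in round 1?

By backward induction:
Round 4 (the seller proposes): the buyer will accept anything ≥ 0, so the seller offers 0 and keeps 600.
Round 3 (the buyer proposes): rejecting gives the seller an expected 0.9 × 600 = 540. The buyer offers 540 and keeps 600 − 540 = 60.
Round 2 (the seller proposes): rejecting gives the buyer an expected 0.9 × 60 = 54. The seller offers 54 and keeps 600 − 54 = 546.
Round 1 (the buyer proposes): rejecting gives the seller an expected 0.9 × 546 = 491.4, so the buyer offers 491.4, keeping 108.6.

491.4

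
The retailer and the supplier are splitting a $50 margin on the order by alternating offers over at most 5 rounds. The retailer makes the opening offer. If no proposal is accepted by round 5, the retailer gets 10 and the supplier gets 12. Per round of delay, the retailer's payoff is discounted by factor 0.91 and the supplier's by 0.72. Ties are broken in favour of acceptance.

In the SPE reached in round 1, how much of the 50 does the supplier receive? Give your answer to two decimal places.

10.51

Round 5 (the retailer proposes): the supplier gets 12 if talks fail, so the retailer offers 12 and keeps 38.
Round 4 (the supplier proposes): the retailer can get 38 next round, worth 0.91 × 38 = 34.58 now. The supplier offers 34.58 and keeps 50 − 34.58 = 15.42.
Round 3 (the retailer proposes): the supplier can get 15.42 next round, worth 0.72 × 15.42 = 11.1024 now, so the retailer offers 11.1024, keeping 38.8976.
Round 2 (the supplier proposes): the retailer can get 38.8976 next round, worth 0.91 × 38.8976 = 35.396816 now, so the supplier offers 35.396816, keeping 14.603184.
Round 1 (the retailer proposes): the supplier can get 14.603184 next round, worth 0.72 × 14.603184 = 10.51429248 now; the retailer offers that and keeps 39.48570752.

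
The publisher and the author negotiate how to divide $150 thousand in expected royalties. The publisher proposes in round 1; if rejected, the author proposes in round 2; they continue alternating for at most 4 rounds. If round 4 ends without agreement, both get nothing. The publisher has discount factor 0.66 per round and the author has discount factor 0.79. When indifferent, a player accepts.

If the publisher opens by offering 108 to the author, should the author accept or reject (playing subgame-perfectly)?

Round 4 (the author proposes): rejection yields 0 for the publisher; the author offers 0 and keeps 150.
Round 3 (the publisher proposes): the author can get 150 next round, worth 0.79 × 150 = 118.5 now; the publisher offers that and keeps 31.5.
Round 2 (the author proposes): the publisher can get 31.5 next round, worth 0.66 × 31.5 = 20.79 now, so the author offers 20.79, keeping 129.21.
So by rejecting in round 1, the author gets 129.21 next round, worth 0.79 × 129.21 = 102.0759 now.
Offer 108 ≥ 102.0759, so the author accepts.

Accept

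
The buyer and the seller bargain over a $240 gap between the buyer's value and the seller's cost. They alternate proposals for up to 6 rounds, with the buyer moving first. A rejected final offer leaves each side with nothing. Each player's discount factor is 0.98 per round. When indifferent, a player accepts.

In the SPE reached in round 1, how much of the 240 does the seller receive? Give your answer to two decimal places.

Round 6 (the seller proposes): the buyer will accept anything ≥ 0, so the seller offers 0 and keeps 240.
Round 5 (the buyer proposes): the seller can get 240 next round, worth 0.98 × 240 = 235.2 now, so the buyer offers 235.2, keeping 4.8.
Round 4 (the seller proposes): the buyer can get 4.8 next round, worth 0.98 × 4.8 = 4.704 now. The seller offers 4.704 and keeps 240 − 4.704 = 235.296.
Round 3 (the buyer proposes): the seller can get 235.296 next round, worth 0.98 × 235.296 = 230.59008 now, so the buyer offers 230.59008, keeping 9.40992.
Round 2 (the seller proposes): the buyer can get 9.40992 next round, worth 0.98 × 9.40992 = 9.2217216 now, so the seller offers 9.2217216, keeping 230.7782784.
Round 1 (the buyer proposes): the seller can get 230.7782784 next round, worth 0.98 × 230.7782784 = 226.162712832 now, so the buyer offers 226.162712832, keeping 13.837287168.

226.16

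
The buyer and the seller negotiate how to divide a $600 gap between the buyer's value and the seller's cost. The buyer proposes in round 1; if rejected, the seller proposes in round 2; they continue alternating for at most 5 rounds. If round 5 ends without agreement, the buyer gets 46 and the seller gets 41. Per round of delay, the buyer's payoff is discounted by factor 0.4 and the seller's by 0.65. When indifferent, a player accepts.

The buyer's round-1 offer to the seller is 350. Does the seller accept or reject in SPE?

Accept

Round 5 (the buyer proposes): the seller gets 41 if talks fail, so the buyer offers 41 and keeps 559.
Round 4 (the seller proposes): the buyer can get 559 next round, worth 0.4 × 559 = 223.6 now. The seller offers 223.6 and keeps 600 − 223.6 = 376.4.
Round 3 (the buyer proposes): the seller can get 376.4 next round, worth 0.65 × 376.4 = 244.66 now; the buyer offers that and keeps 355.34.
Round 2 (the seller proposes): the buyer can get 355.34 next round, worth 0.4 × 355.34 = 142.136 now. The seller offers 142.136 and keeps 600 − 142.136 = 457.864.
So by rejecting in round 1, the seller gets 457.864 next round, worth 0.65 × 457.864 = 297.6116 now.
Offer 350 ≥ 297.6116, so the seller accepts.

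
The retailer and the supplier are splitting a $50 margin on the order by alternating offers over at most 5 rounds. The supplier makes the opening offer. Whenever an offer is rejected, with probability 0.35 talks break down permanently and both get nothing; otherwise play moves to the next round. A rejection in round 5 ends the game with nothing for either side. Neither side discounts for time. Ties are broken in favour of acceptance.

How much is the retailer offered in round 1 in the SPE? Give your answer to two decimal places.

16.18

Round 5 (the supplier proposes): the retailer will accept anything ≥ 0, so the supplier offers 0 and keeps 50.
Round 4 (the retailer proposes): rejecting gives the supplier an expected 0.65 × 50 = 32.5, so the retailer offers 32.5, keeping 17.5.
Round 3 (the supplier proposes): rejecting gives the retailer an expected 0.65 × 17.5 = 11.375. The supplier offers 11.375 and keeps 50 − 11.375 = 38.625.
Round 2 (the retailer proposes): rejecting gives the supplier an expected 0.65 × 38.625 = 25.10625; the retailer offers that and keeps 24.89375.
Round 1 (the supplier proposes): rejecting gives the retailer an expected 0.65 × 24.89375 = 16.1809375, so the supplier offers 16.1809375, keeping 33.8190625.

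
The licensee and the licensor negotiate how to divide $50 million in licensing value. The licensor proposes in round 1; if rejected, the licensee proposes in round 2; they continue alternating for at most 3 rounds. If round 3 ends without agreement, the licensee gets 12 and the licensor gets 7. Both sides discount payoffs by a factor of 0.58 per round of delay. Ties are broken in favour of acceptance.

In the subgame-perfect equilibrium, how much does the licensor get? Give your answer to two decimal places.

Round 3 (the licensor proposes): the licensee gets 12 if talks fail, so the licensor offers 12 and keeps 38.
Round 2 (the licensee proposes): the licensor can get 38 next round, worth 0.58 × 38 = 22.04 now. The licensee offers 22.04 and keeps 50 − 22.04 = 27.96.
Round 1 (the licensor proposes): the licensee can get 27.96 next round, worth 0.58 × 27.96 = 16.2168 now. The licensor offers 16.2168 and keeps 50 − 16.2168 = 33.7832.

33.78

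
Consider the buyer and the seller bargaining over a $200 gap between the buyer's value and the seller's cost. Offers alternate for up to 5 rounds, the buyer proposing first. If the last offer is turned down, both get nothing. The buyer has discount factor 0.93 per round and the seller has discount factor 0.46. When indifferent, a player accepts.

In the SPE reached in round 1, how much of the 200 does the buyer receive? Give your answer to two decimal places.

Work backward from the last round.
Round 5 (the buyer proposes): rejection yields 0 for the seller; the buyer offers 0 and keeps 200.
Round 4 (the seller proposes): the buyer can get 200 next round, worth 0.93 × 200 = 186 now. The seller offers 186 and keeps 200 − 186 = 14.
Round 3 (the buyer proposes): the seller can get 14 next round, worth 0.46 × 14 = 6.44 now. The buyer offers 6.44 and keeps 200 − 6.44 = 193.56.
Round 2 (the seller proposes): the buyer can get 193.56 next round, worth 0.93 × 193.56 = 180.0108 now, so the seller offers 180.0108, keeping 19.9892.
Round 1 (the buyer proposes): the seller can get 19.9892 next round, worth 0.46 × 19.9892 = 9.195032 now. The buyer offers 9.195032 and keeps 200 − 9.195032 = 190.804968.

190.80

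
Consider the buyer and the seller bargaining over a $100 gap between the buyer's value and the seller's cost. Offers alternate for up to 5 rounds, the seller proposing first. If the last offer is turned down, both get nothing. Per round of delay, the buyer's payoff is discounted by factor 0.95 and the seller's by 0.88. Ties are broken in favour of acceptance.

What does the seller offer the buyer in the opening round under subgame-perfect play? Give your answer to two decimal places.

20.93

By backward induction:
Round 5 (the seller proposes): rejection yields 0 for the buyer; the seller offers 0 and keeps 100.
Round 4 (the buyer proposes): the seller can get 100 next round, worth 0.88 × 100 = 88 now, so the buyer offers 88, keeping 12.
Round 3 (the seller proposes): the buyer can get 12 next round, worth 0.95 × 12 = 11.4 now. The seller offers 11.4 and keeps 100 − 11.4 = 88.6.
Round 2 (the buyer proposes): the seller can get 88.6 next round, worth 0.88 × 88.6 = 77.968 now, so the buyer offers 77.968, keeping 22.032.
Round 1 (the seller proposes): the buyer can get 22.032 next round, worth 0.95 × 22.032 = 20.9304 now, so the seller offers 20.9304, keeping 79.0696.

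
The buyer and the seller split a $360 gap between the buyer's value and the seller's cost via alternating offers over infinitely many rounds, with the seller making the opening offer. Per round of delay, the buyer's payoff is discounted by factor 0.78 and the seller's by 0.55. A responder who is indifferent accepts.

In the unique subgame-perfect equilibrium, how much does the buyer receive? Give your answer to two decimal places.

In a stationary SPE each proposer offers the other exactly their discounted continuation value.
If the seller keeps x when proposing and the buyer keeps y when proposing, then x = 360 − 0.78y and y = 360 − 0.55x.
Solving: x = 360(1 − 0.78) / (1 − 0.55·0.78) = 79.2 / 0.571 ≈ 138.7040.
The buyer gets 360 − 138.7040 ≈ 221.2960.

221.30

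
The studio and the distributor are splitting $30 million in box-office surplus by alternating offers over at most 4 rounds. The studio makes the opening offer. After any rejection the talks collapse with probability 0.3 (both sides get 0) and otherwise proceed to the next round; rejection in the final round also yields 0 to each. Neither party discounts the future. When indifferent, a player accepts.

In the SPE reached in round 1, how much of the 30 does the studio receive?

13.41

By backward induction:
Round 4 (the distributor proposes): the studio will accept anything ≥ 0, so the distributor offers 0 and keeps 30.
Round 3 (the studio proposes): rejecting gives the distributor an expected 0.7 × 30 = 21. The studio offers 21 and keeps 30 − 21 = 9.
Round 2 (the distributor proposes): rejecting gives the studio an expected 0.7 × 9 = 6.3; the distributor offers that and keeps 23.7.
Round 1 (the studio proposes): rejecting gives the distributor an expected 0.7 × 23.7 = 16.59; the studio offers that and keeps 13.41.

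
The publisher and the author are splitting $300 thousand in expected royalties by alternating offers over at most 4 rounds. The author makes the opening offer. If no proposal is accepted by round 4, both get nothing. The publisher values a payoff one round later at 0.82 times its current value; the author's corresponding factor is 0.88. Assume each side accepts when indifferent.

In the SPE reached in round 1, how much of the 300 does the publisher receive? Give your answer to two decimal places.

207.03

Work backward from the last round.
Round 4 (the publisher proposes): rejection yields 0 for the author; the publisher offers 0 and keeps 300.
Round 3 (the author proposes): the publisher can get 300 next round, worth 0.82 × 300 = 246 now. The author offers 246 and keeps 300 − 246 = 54.
Round 2 (the publisher proposes): the author can get 54 next round, worth 0.88 × 54 = 47.52 now, so the publisher offers 47.52, keeping 252.48.
Round 1 (the author proposes): the publisher can get 252.48 next round, worth 0.82 × 252.48 = 207.0336 now; the author offers that and keeps 92.9664.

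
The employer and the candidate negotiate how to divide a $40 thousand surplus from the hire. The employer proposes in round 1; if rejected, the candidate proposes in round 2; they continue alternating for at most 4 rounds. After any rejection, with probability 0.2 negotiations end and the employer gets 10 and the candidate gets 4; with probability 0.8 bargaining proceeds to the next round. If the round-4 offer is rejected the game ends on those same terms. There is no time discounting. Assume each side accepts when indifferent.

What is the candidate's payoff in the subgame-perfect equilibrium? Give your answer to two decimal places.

Round 4 (the candidate proposes): the employer gets 10 if talks fail, so the candidate offers 10 and keeps 30.
Round 3 (the employer proposes): rejecting gives the candidate an expected 0.8 × 30 + 0.2 × 4 = 24.8. The employer offers 24.8 and keeps 40 − 24.8 = 15.2.
Round 2 (the candidate proposes): rejecting gives the employer an expected 0.8 × 15.2 + 0.2 × 10 = 14.16; the candidate offers that and keeps 25.84.
Round 1 (the employer proposes): rejecting gives the candidate an expected 0.8 × 25.84 + 0.2 × 4 = 21.472; the employer offers that and keeps 18.528.

21.47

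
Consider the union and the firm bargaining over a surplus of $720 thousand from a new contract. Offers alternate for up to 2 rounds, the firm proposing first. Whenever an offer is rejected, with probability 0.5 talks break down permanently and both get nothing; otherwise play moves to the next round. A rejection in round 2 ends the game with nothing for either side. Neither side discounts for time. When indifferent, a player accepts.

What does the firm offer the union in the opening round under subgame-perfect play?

360

Round 2 (the union proposes): rejection yields 0 for the firm; the union offers 0 and keeps 720.
Round 1 (the firm proposes): rejecting gives the union an expected 0.5 × 720 = 360, so the firm offers 360, keeping 360.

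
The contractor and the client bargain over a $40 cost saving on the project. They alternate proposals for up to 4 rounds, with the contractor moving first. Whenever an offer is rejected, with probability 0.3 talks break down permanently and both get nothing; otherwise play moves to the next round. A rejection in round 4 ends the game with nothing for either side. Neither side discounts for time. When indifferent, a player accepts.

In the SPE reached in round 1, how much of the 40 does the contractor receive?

17.88

Round 4 (the client proposes): rejection yields 0 for the contractor; the client offers 0 and keeps 40.
Round 3 (the contractor proposes): rejecting gives the client an expected 0.7 × 40 = 28. The contractor offers 28 and keeps 40 − 28 = 12.
Round 2 (the client proposes): rejecting gives the contractor an expected 0.7 × 12 = 8.4, so the client offers 8.4, keeping 31.6.
Round 1 (the contractor proposes): rejecting gives the client an expected 0.7 × 31.6 = 22.12. The contractor offers 22.12 and keeps 40 − 22.12 = 17.88.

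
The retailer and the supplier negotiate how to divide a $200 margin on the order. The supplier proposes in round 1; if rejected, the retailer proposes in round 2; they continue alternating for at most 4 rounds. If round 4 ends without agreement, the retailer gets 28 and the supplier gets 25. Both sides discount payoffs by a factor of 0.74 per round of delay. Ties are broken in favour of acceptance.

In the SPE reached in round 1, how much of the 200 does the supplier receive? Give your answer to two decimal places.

Round 4 (the retailer proposes): the supplier gets 25 if talks fail, so the retailer offers 25 and keeps 175.
Round 3 (the supplier proposes): the retailer can get 175 next round, worth 0.74 × 175 = 129.5 now. The supplier offers 129.5 and keeps 200 − 129.5 = 70.5.
Round 2 (the retailer proposes): the supplier can get 70.5 next round, worth 0.74 × 70.5 = 52.17 now, so the retailer offers 52.17, keeping 147.83.
Round 1 (the supplier proposes): the retailer can get 147.83 next round, worth 0.74 × 147.83 = 109.3942 now. The supplier offers 109.3942 and keeps 200 − 109.3942 = 90.6058.

90.61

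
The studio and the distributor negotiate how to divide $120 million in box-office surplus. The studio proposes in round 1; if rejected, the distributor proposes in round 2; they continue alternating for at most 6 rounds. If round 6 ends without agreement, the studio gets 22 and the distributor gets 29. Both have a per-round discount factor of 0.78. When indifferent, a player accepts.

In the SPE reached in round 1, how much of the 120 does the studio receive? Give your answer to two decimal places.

Solve by backward induction from round 6.
Round 6 (the distributor proposes): the studio gets 22 if talks fail, so the distributor offers 22 and keeps 98.
Round 5 (the studio proposes): the distributor can get 98 next round, worth 0.78 × 98 = 76.44 now. The studio offers 76.44 and keeps 120 − 76.44 = 43.56.
Round 4 (the distributor proposes): the studio can get 43.56 next round, worth 0.78 × 43.56 = 33.9768 now; the distributor offers that and keeps 86.0232.
Round 3 (the studio proposes): the distributor can get 86.0232 next round, worth 0.78 × 86.0232 = 67.098096 now. The studio offers 67.098096 and keeps 120 − 67.098096 = 52.901904.
Round 2 (the distributor proposes): the studio can get 52.901904 next round, worth 0.78 × 52.901904 = 41.26348512 now. The distributor offers 41.26348512 and keeps 120 − 41.26348512 = 78.73651488.
Round 1 (the studio proposes): the distributor can get 78.73651488 next round, worth 0.78 × 78.73651488 = 61.4144816064 now, so the studio offers 61.4144816064, keeping 58.5855183936.

58.59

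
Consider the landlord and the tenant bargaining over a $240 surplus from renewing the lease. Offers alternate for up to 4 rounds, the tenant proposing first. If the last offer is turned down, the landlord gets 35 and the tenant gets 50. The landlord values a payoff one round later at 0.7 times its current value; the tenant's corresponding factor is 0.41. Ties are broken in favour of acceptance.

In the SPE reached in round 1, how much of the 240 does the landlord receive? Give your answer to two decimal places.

137.29

Round 4 (the landlord proposes): the tenant gets 50 if talks fail, so the landlord offers 50 and keeps 190.
Round 3 (the tenant proposes): the landlord can get 190 next round, worth 0.7 × 190 = 133 now. The tenant offers 133 and keeps 240 − 133 = 107.
Round 2 (the landlord proposes): the tenant can get 107 next round, worth 0.41 × 107 = 43.87 now. The landlord offers 43.87 and keeps 240 − 43.87 = 196.13.
Round 1 (the tenant proposes): the landlord can get 196.13 next round, worth 0.7 × 196.13 = 137.291 now, so the tenant offers 137.291, keeping 102.709.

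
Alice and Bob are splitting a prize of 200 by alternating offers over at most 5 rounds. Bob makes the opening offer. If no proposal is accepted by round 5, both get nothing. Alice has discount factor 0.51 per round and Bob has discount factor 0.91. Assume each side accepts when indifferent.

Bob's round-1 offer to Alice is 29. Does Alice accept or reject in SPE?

Accept

Round 5 (Bob proposes): Alice will accept anything ≥ 0, so Bob offers 0 and keeps 200.
Round 4 (Alice proposes): Bob can get 200 next round, worth 0.91 × 200 = 182 now. Alice offers 182 and keeps 200 − 182 = 18.
Round 3 (Bob proposes): Alice can get 18 next round, worth 0.51 × 18 = 9.18 now; Bob offers that and keeps 190.82.
Round 2 (Alice proposes): Bob can get 190.82 next round, worth 0.91 × 190.82 = 173.6462 now, so Alice offers 173.6462, keeping 26.3538.
So by rejecting in round 1, Alice gets 26.3538 next round, worth 0.51 × 26.3538 = 13.440438 now.
Offer 29 ≥ 13.440438, so Alice accepts.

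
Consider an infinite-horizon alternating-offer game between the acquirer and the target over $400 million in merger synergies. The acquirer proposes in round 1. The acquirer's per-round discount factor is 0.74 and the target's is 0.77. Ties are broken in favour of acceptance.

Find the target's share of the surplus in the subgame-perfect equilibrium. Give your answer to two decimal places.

186.15

When the acquirer proposes, the target accepts any offer worth at least 0.77 times what the target would get by proposing next round; and vice versa.
This gives x = 400 − 0.77y and y = 400 − 0.74x, where x and y are each side's share when it proposes.
Hence (1 − 0.77·0.74)x = 400(1 − 0.77), i.e. 0.4302·x = 92.
x ≈ 213.8540; the target's share is 400 − x ≈ 186.1460.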